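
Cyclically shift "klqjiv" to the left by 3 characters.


Input: 'klqjiv', shift = 3
Operation: split at index 3 and swap parts
Front part s[0:3] = 'klq'
Back part s[3:] = 'jiv'
Rotated = back + front = 'jiv' + 'klq'
Result: jivklq


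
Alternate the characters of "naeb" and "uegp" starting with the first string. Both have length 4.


String 1: 'naeb'
String 2: 'uegp'
Operation: alternate characters
Pairs: 'n'+'u', 'a'+'e', 'e'+'g', 'b'+'p'
Result: nuaeegbp


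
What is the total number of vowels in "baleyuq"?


Input string: 'baleyuq'
Operation: count vowels (a, e, i, o, u)
Scan: s[0]='b', s[1]='a' (vowel), s[2]='l', s[3]='e' (vowel), s[4]='y', s[5]='u' (vowel), s[6]='q'
Vowels found: 3
Result: 3


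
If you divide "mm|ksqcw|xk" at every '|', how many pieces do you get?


Input string: 'mm|ksqcw|xk'
Delimiter: '|'
Split result: 'mm', 'ksqcw', 'xk'
Number of parts: 3


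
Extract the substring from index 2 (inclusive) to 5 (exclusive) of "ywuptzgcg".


Input string: 'ywuptzgcg'
Operation: slice [2:5]
Extract characters: s[2]='u', s[3]='p', s[4]='t'
Result: upt


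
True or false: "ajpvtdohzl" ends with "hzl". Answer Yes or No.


Input string: 'ajpvtdohzl'
Suffix to check: 'hzl'
Last 3 characters of input: 'hzl'
Match: True
Result: Yes


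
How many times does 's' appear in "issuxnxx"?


Input string: 'issuxnxx'
Target character: 's'
Scan each position: s[1]='s', s[2]='s'
Matches found at indices: 1, 2
Total: 2


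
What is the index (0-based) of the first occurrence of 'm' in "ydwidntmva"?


Input string: 'ydwidntmva'
Target: 'm'
Scanning left to right: s[0]='y', s[1]='d', s[2]='w', s[3]='i', s[4]='d', s[5]='n', s[6]='t', s[7]='m'
First match at index: 7


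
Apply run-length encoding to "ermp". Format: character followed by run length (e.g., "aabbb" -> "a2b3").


Input: 'ermp'
Operation: identify consecutive runs
Runs: 'e' -> e1, 'r' -> r1, 'm' -> m1, 'p' -> p1
Encoded: e1r1m1p1


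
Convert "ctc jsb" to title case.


Input string: 'ctc jsb'
Operation: capitalize first letter of each word
Word transformations: 'ctc'->'Ctc', 'jsb'->'Jsb'
Result: Ctc Jsb


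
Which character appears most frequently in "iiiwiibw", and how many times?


Input: 'iiiwiibw'
Operation: tally each character
Counts: 'b':1, 'i':5, 'w':2
Maximum: 'i' appears 5 times


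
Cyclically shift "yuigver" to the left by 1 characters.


Input: 'yuigver', shift = 1
Operation: split at index 1 and swap parts
Front part s[0:1] = 'y'
Back part s[1:] = 'uigver'
Rotated = back + front = 'uigver' + 'y'
Result: uigvery


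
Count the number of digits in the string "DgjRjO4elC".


Input string: 'DgjRjO4elC'
Operation: count digit characters (0-9)
Scan: 'D', 'g', 'j', 'R', 'j', 'O', '4'(digit), 'e', 'l', 'C'
Digits found: 1
Result: 1


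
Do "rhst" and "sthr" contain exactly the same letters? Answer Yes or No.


String 1: 'rhst' -> sorted: 'hrst'
String 2: 'sthr' -> sorted: 'hrst'
Compare sorted forms: 'hrst' == 'hrst'
Anagram: Yes


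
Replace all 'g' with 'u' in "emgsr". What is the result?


Input string: 'emgsr'
Operation: replace 'g' with 'u'
Positions of 'g': 2
After replacement: emusr


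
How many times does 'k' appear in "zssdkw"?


Input string: 'zssdkw'
Target character: 'k'
Scan each position: s[4]='k'
Matches found at indices: 4
Total: 1


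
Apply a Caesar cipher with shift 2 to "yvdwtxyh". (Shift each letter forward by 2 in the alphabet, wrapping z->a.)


Input: 'yvdwtxyh', shift = 2
Operation: for each letter, (position + 2) mod 26
Mapping: 'y'(24+2=26, 26 mod 26=0)->'a', 'v'(21+2=23)->'x', 'd'(3+2=5)->'f', 'w'(22+2=24)->'y', 't'(19+2=21)->'v', 'x'(23+2=25)->'z', 'y'(24+2=26, 26 mod 26=0)->'a', 'h'(7+2=9)->'j'
Result: axfyvzaj


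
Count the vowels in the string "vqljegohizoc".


Input string: 'vqljegohizoc'
Operation: count vowels (a, e, i, o, u)
Scan: s[0]='v', s[1]='q', s[2]='l', s[3]='j', s[4]='e' (vowel), s[5]='g', s[6]='o' (vowel), s[7]='h', s[8]='i' (vowel), s[9]='z', s[10]='o' (vowel), s[11]='c'
Vowels found: 4
Result: 4


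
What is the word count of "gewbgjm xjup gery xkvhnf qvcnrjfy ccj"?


Input string: 'gewbgjm xjup gery xkvhnf qvcnrjfy ccj'
Operation: split by spaces
Words found: 'gewbgjm', 'xjup', 'gery', 'xkvhnf', 'qvcnrjfy', 'ccj'
Word count: 6


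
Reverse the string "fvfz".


Input string: 'fvfz'
Operation: reverse character order
Original order: 'f' -> 'v' -> 'f' -> 'z'
Reversed order: 'z' -> 'f' -> 'v' -> 'f'
Result: zfvf


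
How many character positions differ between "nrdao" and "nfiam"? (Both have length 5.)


String 1: 'nrdao'
String 2: 'nfiam'
Compare each position: pos 0: 'n'=='n', pos 1: 'r'!='f', pos 2: 'd'!='i', pos 3: 'a'=='a', pos 4: 'o'!='m'
Differing positions: 3
Hamming distance: 3


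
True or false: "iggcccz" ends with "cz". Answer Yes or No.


Input string: 'iggcccz'
Suffix to check: 'cz'
Last 2 characters of input: 'cz'
Match: True
Result: Yes


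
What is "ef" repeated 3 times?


Input string: 'ef'
Operation: repeat 3 times
Concatenation: 'ef' + 'ef' + 'ef'
Result: efefef


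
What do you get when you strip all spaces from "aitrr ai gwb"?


Input string: 'aitrr ai gwb'
Operation: remove all spaces
Words: 'aitrr', 'ai', 'gwb'
Join without spaces: aitrraigwb


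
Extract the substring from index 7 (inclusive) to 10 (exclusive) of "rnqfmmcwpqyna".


Input string: 'rnqfmmcwpqyna'
Operation: slice [7:10]
Extract characters: s[7]='w', s[8]='p', s[9]='q'
Result: wpq


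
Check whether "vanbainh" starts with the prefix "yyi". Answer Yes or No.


Input string: 'vanbainh'
Prefix to check: 'yyi'
First 3 characters of input: 'van'
Match: False
Result: No


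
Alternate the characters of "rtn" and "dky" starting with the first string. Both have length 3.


String 1: 'rtn'
String 2: 'dky'
Operation: alternate characters
Pairs: 'r'+'d', 't'+'k', 'n'+'y'
Result: rdtkny


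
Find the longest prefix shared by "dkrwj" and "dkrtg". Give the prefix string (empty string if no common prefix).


String 1: 'dkrwj'
String 2: 'dkrtg'
Compare position by position:
pos 0: 'd' vs 'd' match
pos 1: 'k' vs 'k' match
pos 2: 'r' vs 'r' match
pos 3: 'w' vs 't' differ -> stop
Longest common prefix: "dkr" (length 3)


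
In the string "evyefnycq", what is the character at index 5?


Input string: 'evyefnycq'
Operation: get character at index 5
Index mapping: s[0]='e', s[1]='v', s[2]='y', s[3]='e', s[4]='f', s[5]='n'
Result: 'n'


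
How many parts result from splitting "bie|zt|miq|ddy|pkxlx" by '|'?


Input string: 'bie|zt|miq|ddy|pkxlx'
Delimiter: '|'
Split result: 'bie', 'zt', 'miq', 'ddy', 'pkxlx'
Number of parts: 5


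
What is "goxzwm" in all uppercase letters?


Input string: 'goxzwm'
Operation: convert each letter to uppercase
Mapping: 'g'->'G', 'o'->'O', 'x'->'X', 'z'->'Z', 'w'->'W', 'm'->'M'
Result: GOXZWM


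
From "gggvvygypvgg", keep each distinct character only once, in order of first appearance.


Input: 'gggvvygypvgg'
Operation: keep first occurrence of each character
Scan: s[0]='g' new -> keep; s[1]='g' seen -> skip; s[2]='g' seen -> skip; s[3]='v' new -> keep; s[4]='v' seen -> skip; s[5]='y' new -> keep; s[6]='g' seen -> skip; s[7]='y' seen -> skip; s[8]='p' new -> keep; s[9]='v' seen -> skip; s[10]='g' seen -> skip; s[11]='g' seen -> skip
Result: gvyp


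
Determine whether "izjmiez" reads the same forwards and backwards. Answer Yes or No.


Input string: 'izjmiez'
Reversed: 'zeimjzi'
Compare pairs: s[0]='i' vs s[6]='z' (mismatch), s[1]='z' vs s[5]='e' (mismatch), s[2]='j' vs s[4]='i' (mismatch)
Palindrome: No


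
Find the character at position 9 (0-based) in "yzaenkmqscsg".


Input string: 'yzaenkmqscsg'
Operation: get character at index 9
Index mapping: s[0]='y', s[1]='z', s[2]='a', s[3]='e', s[4]='n', s[5]='k', s[6]='m', s[7]='q', s[8]='s', s[9]='c'
Result: 'c'


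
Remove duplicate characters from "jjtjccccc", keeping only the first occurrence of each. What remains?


Input: 'jjtjccccc'
Operation: keep first occurrence of each character
Scan: s[0]='j' new -> keep; s[1]='j' seen -> skip; s[2]='t' new -> keep; s[3]='j' seen -> skip; s[4]='c' new -> keep; s[5]='c' seen -> skip; s[6]='c' seen -> skip; s[7]='c' seen -> skip; s[8]='c' seen -> skip
Result: jtc


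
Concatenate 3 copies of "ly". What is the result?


Input string: 'ly'
Operation: repeat 3 times
Concatenation: 'ly' + 'ly' + 'ly'
Result: lylyly


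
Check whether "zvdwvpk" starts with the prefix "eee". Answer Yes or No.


Input string: 'zvdwvpk'
Prefix to check: 'eee'
First 3 characters of input: 'zvd'
Match: False
Result: No


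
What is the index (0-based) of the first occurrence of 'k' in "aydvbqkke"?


Input string: 'aydvbqkke'
Target: 'k'
Scanning left to right: s[0]='a', s[1]='y', s[2]='d', s[3]='v', s[4]='b', s[5]='q', s[6]='k'
First match at index: 6


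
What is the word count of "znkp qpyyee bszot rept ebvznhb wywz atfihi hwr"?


Input string: 'znkp qpyyee bszot rept ebvznhb wywz atfihi hwr'
Operation: split by spaces
Words found: 'znkp', 'qpyyee', 'bszot', 'rept', 'ebvznhb', 'wywz', 'atfihi', 'hwr'
Word count: 8


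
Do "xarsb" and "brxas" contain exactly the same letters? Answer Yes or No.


String 1: 'xarsb' -> sorted: 'abrsx'
String 2: 'brxas' -> sorted: 'abrsx'
Compare sorted forms: 'abrsx' == 'abrsx'
Anagram: Yes


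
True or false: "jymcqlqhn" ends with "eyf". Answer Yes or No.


Input string: 'jymcqlqhn'
Suffix to check: 'eyf'
Last 3 characters of input: 'qhn'
Match: False
Result: No


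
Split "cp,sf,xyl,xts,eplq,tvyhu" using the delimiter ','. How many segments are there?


Input string: 'cp,sf,xyl,xts,eplq,tvyhu'
Delimiter: ','
Split result: 'cp', 'sf', 'xyl', 'xts', 'eplq', 'tvyhu'
Number of parts: 6


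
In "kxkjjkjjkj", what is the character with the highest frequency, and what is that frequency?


Input: 'kxkjjkjjkj'
Operation: tally each character
Counts: 'j':5, 'k':4, 'x':1
Maximum: 'j' appears 5 times


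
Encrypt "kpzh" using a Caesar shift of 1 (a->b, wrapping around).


Input: 'kpzh', shift = 1
Operation: for each letter, (position + 1) mod 26
Mapping: 'k'(10+1=11)->'l', 'p'(15+1=16)->'q', 'z'(25+1=26, 26 mod 26=0)->'a', 'h'(7+1=8)->'i'
Result: lqai


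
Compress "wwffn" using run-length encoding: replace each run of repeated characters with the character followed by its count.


Input: 'wwffn'
Operation: identify consecutive runs
Runs: 'ww' -> w2, 'ff' -> f2, 'n' -> n1
Encoded: w2f2n1


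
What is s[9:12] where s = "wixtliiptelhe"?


Input string: 'wixtliiptelhe'
Operation: slice [9:12]
Extract characters: s[9]='e', s[10]='l', s[11]='h'
Result: elh


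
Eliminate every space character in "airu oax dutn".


Input string: 'airu oax dutn'
Operation: remove all spaces
Words: 'airu', 'oax', 'dutn'
Join without spaces: airuoaxdutn


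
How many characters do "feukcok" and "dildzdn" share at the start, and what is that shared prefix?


String 1: 'feukcok'
String 2: 'dildzdn'
Compare position by position:
pos 0: 'f' vs 'd' differ -> stop
Longest common prefix: "" (length 0)


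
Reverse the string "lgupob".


Input string: 'lgupob'
Operation: reverse character order
Original order: 'l' -> 'g' -> 'u' -> 'p' -> 'o' -> 'b'
Reversed order: 'b' -> 'o' -> 'p' -> 'u' -> 'g' -> 'l'
Result: bopugl


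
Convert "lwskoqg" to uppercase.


Input string: 'lwskoqg'
Operation: convert each letter to uppercase
Mapping: 'l'->'L', 'w'->'W', 's'->'S', 'k'->'K', 'o'->'O', 'q'->'Q', 'g'->'G'
Result: LWSKOQG


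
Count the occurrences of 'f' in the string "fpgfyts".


Input string: 'fpgfyts'
Target character: 'f'
Scan each position: s[0]='f', s[3]='f'
Matches found at indices: 0, 3
Total: 2


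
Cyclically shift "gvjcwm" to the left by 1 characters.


Input: 'gvjcwm', shift = 1
Operation: split at index 1 and swap parts
Front part s[0:1] = 'g'
Back part s[1:] = 'vjcwm'
Rotated = back + front = 'vjcwm' + 'g'
Result: vjcwmg


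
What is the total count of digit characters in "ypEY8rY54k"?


Input string: 'ypEY8rY54k'
Operation: count digit characters (0-9)
Scan: 'y', 'p', 'E', 'Y', '8'(digit), 'r', 'Y', '5'(digit), '4'(digit), 'k'
Digits found: 3
Result: 3


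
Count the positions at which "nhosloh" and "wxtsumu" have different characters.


String 1: 'nhosloh'
String 2: 'wxtsumu'
Compare each position: pos 0: 'n'!='w', pos 1: 'h'!='x', pos 2: 'o'!='t', pos 3: 's'=='s', pos 4: 'l'!='u', pos 5: 'o'!='m', pos 6: 'h'!='u'
Differing positions: 6
Hamming distance: 6


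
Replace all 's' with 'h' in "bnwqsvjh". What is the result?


Input string: 'bnwqsvjh'
Operation: replace 's' with 'h'
Positions of 's': 4
After replacement: bnwqhvjh


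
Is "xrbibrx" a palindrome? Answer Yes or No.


Input string: 'xrbibrx'
Reversed: 'xrbibrx'
Compare pairs: s[0]='x' vs s[6]='x' (match), s[1]='r' vs s[5]='r' (match), s[2]='b' vs s[4]='b' (match)
Palindrome: Yes


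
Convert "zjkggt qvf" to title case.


Input string: 'zjkggt qvf'
Operation: capitalize first letter of each word
Word transformations: 'zjkggt'->'Zjkggt', 'qvf'->'Qvf'
Result: Zjkggt Qvf


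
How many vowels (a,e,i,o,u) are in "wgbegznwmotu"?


Input string: 'wgbegznwmotu'
Operation: count vowels (a, e, i, o, u)
Scan: s[0]='w', s[1]='g', s[2]='b', s[3]='e' (vowel), s[4]='g', s[5]='z', s[6]='n', s[7]='w', s[8]='m', s[9]='o' (vowel), s[10]='t', s[11]='u' (vowel)
Vowels found: 3
Result: 3


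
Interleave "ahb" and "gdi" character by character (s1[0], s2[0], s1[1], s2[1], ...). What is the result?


String 1: 'ahb'
String 2: 'gdi'
Operation: alternate characters
Pairs: 'a'+'g', 'h'+'d', 'b'+'i'
Result: aghdbi


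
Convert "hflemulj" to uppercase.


Input string: 'hflemulj'
Operation: convert each letter to uppercase
Mapping: 'h'->'H', 'f'->'F', 'l'->'L', 'e'->'E', 'm'->'M', 'u'->'U', 'l'->'L', 'j'->'J'
Result: HFLEMULJ


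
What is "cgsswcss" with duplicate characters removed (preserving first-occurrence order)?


Input: 'cgsswcss'
Operation: keep first occurrence of each character
Scan: s[0]='c' new -> keep; s[1]='g' new -> keep; s[2]='s' new -> keep; s[3]='s' seen -> skip; s[4]='w' new -> keep; s[5]='c' seen -> skip; s[6]='s' seen -> skip; s[7]='s' seen -> skip
Result: cgsw


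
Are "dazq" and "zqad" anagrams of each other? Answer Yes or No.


String 1: 'dazq' -> sorted: 'adqz'
String 2: 'zqad' -> sorted: 'adqz'
Compare sorted forms: 'adqz' == 'adqz'
Anagram: Yes


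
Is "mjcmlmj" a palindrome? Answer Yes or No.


Input string: 'mjcmlmj'
Reversed: 'jmlmcjm'
Compare pairs: s[0]='m' vs s[6]='j' (mismatch), s[1]='j' vs s[5]='m' (mismatch), s[2]='c' vs s[4]='l' (mismatch)
Palindrome: No


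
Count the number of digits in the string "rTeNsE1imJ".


Input string: 'rTeNsE1imJ'
Operation: count digit characters (0-9)
Scan: 'r', 'T', 'e', 'N', 's', 'E', '1'(digit), 'i', 'm', 'J'
Digits found: 1
Result: 1


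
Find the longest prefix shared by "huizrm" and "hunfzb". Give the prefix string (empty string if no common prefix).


String 1: 'huizrm'
String 2: 'hunfzb'
Compare position by position:
pos 0: 'h' vs 'h' match
pos 1: 'u' vs 'u' match
pos 2: 'i' vs 'n' differ -> stop
Longest common prefix: "hu" (length 2)


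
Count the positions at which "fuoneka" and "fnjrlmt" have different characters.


String 1: 'fuoneka'
String 2: 'fnjrlmt'
Compare each position: pos 0: 'f'=='f', pos 1: 'u'!='n', pos 2: 'o'!='j', pos 3: 'n'!='r', pos 4: 'e'!='l', pos 5: 'k'!='m', pos 6: 'a'!='t'
Differing positions: 6
Hamming distance: 6


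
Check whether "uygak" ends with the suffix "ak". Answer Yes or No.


Input string: 'uygak'
Suffix to check: 'ak'
Last 2 characters of input: 'ak'
Match: True
Result: Yes


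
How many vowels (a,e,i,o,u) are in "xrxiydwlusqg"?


Input string: 'xrxiydwlusqg'
Operation: count vowels (a, e, i, o, u)
Scan: s[0]='x', s[1]='r', s[2]='x', s[3]='i' (vowel), s[4]='y', s[5]='d', s[6]='w', s[7]='l', s[8]='u' (vowel), s[9]='s', s[10]='q', s[11]='g'
Vowels found: 2
Result: 2


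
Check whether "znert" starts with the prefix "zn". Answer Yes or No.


Input string: 'znert'
Prefix to check: 'zn'
First 2 characters of input: 'zn'
Match: True
Result: Yes


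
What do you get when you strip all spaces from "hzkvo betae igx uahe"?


Input string: 'hzkvo betae igx uahe'
Operation: remove all spaces
Words: 'hzkvo', 'betae', 'igx', 'uahe'
Join without spaces: hzkvobetaeigxuahe


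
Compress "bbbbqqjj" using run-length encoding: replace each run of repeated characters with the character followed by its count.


Input: 'bbbbqqjj'
Operation: identify consecutive runs
Runs: 'bbbb' -> b4, 'qq' -> q2, 'jj' -> j2
Encoded: b4q2j2


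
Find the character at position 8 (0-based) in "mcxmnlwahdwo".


Input string: 'mcxmnlwahdwo'
Operation: get character at index 8
Index mapping: s[0]='m', s[1]='c', s[2]='x', s[3]='m', s[4]='n', s[5]='l', s[6]='w', s[7]='a', s[8]='h'
Result: 'h'


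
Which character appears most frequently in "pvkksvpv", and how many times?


Input: 'pvkksvpv'
Operation: tally each character
Counts: 'k':2, 'p':2, 's':1, 'v':3
Maximum: 'v' appears 3 times


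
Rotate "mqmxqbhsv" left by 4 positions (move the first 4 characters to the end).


Input: 'mqmxqbhsv', shift = 4
Operation: split at index 4 and swap parts
Front part s[0:4] = 'mqmx'
Back part s[4:] = 'qbhsv'
Rotated = back + front = 'qbhsv' + 'mqmx'
Result: qbhsvmqmx


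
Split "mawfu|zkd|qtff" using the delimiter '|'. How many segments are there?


Input string: 'mawfu|zkd|qtff'
Delimiter: '|'
Split result: 'mawfu', 'zkd', 'qtff'
Number of parts: 3


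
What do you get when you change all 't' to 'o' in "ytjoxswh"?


Input string: 'ytjoxswh'
Operation: replace 't' with 'o'
Positions of 't': 1
After replacement: yojoxswh


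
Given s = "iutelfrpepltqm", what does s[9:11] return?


Input string: 'iutelfrpepltqm'
Operation: slice [9:11]
Extract characters: s[9]='p', s[10]='l'
Result: pl


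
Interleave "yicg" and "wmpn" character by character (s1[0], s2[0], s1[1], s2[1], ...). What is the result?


String 1: 'yicg'
String 2: 'wmpn'
Operation: alternate characters
Pairs: 'y'+'w', 'i'+'m', 'c'+'p', 'g'+'n'
Result: ywimcpgn


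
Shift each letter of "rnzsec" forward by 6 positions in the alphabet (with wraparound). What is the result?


Input: 'rnzsec', shift = 6
Operation: for each letter, (position + 6) mod 26
Mapping: 'r'(17+6=23)->'x', 'n'(13+6=19)->'t', 'z'(25+6=31, 31 mod 26=5)->'f', 's'(18+6=24)->'y', 'e'(4+6=10)->'k', 'c'(2+6=8)->'i'
Result: xtfyki


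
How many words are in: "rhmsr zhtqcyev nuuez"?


Input string: 'rhmsr zhtqcyev nuuez'
Operation: split by spaces
Words found: 'rhmsr', 'zhtqcyev', 'nuuez'
Word count: 3


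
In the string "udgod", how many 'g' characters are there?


Input string: 'udgod'
Target character: 'g'
Scan each position: s[2]='g'
Matches found at indices: 2
Total: 1


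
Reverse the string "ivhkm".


Input string: 'ivhkm'
Operation: reverse character order
Original order: 'i' -> 'v' -> 'h' -> 'k' -> 'm'
Reversed order: 'm' -> 'k' -> 'h' -> 'v' -> 'i'
Result: mkhvi


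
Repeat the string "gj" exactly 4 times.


Input string: 'gj'
Operation: repeat 4 times
Concatenation: 'gj' + 'gj' + 'gj' + 'gj'
Result: gjgjgjgj


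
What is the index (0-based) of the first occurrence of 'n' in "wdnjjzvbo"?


Input string: 'wdnjjzvbo'
Target: 'n'
Scanning left to right: s[0]='w', s[1]='d', s[2]='n'
First match at index: 2


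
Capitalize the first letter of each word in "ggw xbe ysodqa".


Input string: 'ggw xbe ysodqa'
Operation: capitalize first letter of each word
Word transformations: 'ggw'->'Ggw', 'xbe'->'Xbe', 'ysodqa'->'Ysodqa'
Result: Ggw Xbe Ysodqa


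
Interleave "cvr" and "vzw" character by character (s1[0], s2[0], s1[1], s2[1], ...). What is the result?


String 1: 'cvr'
String 2: 'vzw'
Operation: alternate characters
Pairs: 'c'+'v', 'v'+'z', 'r'+'w'
Result: cvvzrw


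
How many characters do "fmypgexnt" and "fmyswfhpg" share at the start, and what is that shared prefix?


String 1: 'fmypgexnt'
String 2: 'fmyswfhpg'
Compare position by position:
pos 0: 'f' vs 'f' match
pos 1: 'm' vs 'm' match
pos 2: 'y' vs 'y' match
pos 3: 'p' vs 's' differ -> stop
Longest common prefix: "fmy" (length 3)


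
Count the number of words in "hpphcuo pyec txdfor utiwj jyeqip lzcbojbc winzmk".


Input string: 'hpphcuo pyec txdfor utiwj jyeqip lzcbojbc winzmk'
Operation: split by spaces
Words found: 'hpphcuo', 'pyec', 'txdfor', 'utiwj', 'jyeqip', 'lzcbojbc', 'winzmk'
Word count: 7


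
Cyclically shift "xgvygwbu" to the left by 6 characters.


Input: 'xgvygwbu', shift = 6
Operation: split at index 6 and swap parts
Front part s[0:6] = 'xgvygw'
Back part s[6:] = 'bu'
Rotated = back + front = 'bu' + 'xgvygw'
Result: buxgvygw


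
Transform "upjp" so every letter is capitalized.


Input string: 'upjp'
Operation: convert each letter to uppercase
Mapping: 'u'->'U', 'p'->'P', 'j'->'J', 'p'->'P'
Result: UPJP


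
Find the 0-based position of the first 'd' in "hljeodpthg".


Input string: 'hljeodpthg'
Target: 'd'
Scanning left to right: s[0]='h', s[1]='l', s[2]='j', s[3]='e', s[4]='o', s[5]='d'
First match at index: 5


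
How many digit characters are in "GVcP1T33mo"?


Input string: 'GVcP1T33mo'
Operation: count digit characters (0-9)
Scan: 'G', 'V', 'c', 'P', '1'(digit), 'T', '3'(digit), '3'(digit), 'm', 'o'
Digits found: 3
Result: 3


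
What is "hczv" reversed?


Input string: 'hczv'
Operation: reverse character order
Original order: 'h' -> 'c' -> 'z' -> 'v'
Reversed order: 'v' -> 'z' -> 'c' -> 'h'
Result: vzch


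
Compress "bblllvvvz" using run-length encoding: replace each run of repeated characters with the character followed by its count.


Input: 'bblllvvvz'
Operation: identify consecutive runs
Runs: 'bb' -> b2, 'lll' -> l3, 'vvv' -> v3, 'z' -> z1
Encoded: b2l3v3z1


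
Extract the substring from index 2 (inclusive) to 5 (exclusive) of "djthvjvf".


Input string: 'djthvjvf'
Operation: slice [2:5]
Extract characters: s[2]='t', s[3]='h', s[4]='v'
Result: thv


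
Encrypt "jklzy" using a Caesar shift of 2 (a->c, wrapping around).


Input: 'jklzy', shift = 2
Operation: for each letter, (position + 2) mod 26
Mapping: 'j'(9+2=11)->'l', 'k'(10+2=12)->'m', 'l'(11+2=13)->'n', 'z'(25+2=27, 27 mod 26=1)->'b', 'y'(24+2=26, 26 mod 26=0)->'a'
Result: lmnba


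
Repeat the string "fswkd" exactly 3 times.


Input string: 'fswkd'
Operation: repeat 3 times
Concatenation: 'fswkd' + 'fswkd' + 'fswkd'
Result: fswkdfswkdfswkd


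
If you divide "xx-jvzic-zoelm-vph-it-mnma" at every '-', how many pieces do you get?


Input string: 'xx-jvzic-zoelm-vph-it-mnma'
Delimiter: '-'
Split result: 'xx', 'jvzic', 'zoelm', 'vph', 'it', 'mnma'
Number of parts: 6


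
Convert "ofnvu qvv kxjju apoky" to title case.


Input string: 'ofnvu qvv kxjju apoky'
Operation: capitalize first letter of each word
Word transformations: 'ofnvu'->'Ofnvu', 'qvv'->'Qvv', 'kxjju'->'Kxjju', 'apoky'->'Apoky'
Result: Ofnvu Qvv Kxjju Apoky


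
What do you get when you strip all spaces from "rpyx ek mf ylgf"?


Input string: 'rpyx ek mf ylgf'
Operation: remove all spaces
Words: 'rpyx', 'ek', 'mf', 'ylgf'
Join without spaces: rpyxekmfylgf


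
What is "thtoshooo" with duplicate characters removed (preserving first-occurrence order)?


Input: 'thtoshooo'
Operation: keep first occurrence of each character
Scan: s[0]='t' new -> keep; s[1]='h' new -> keep; s[2]='t' seen -> skip; s[3]='o' new -> keep; s[4]='s' new -> keep; s[5]='h' seen -> skip; s[6]='o' seen -> skip; s[7]='o' seen -> skip; s[8]='o' seen -> skip
Result: thos


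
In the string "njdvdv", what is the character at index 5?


Input string: 'njdvdv'
Operation: get character at index 5
Index mapping: s[0]='n', s[1]='j', s[2]='d', s[3]='v', s[4]='d', s[5]='v'
Result: 'v'


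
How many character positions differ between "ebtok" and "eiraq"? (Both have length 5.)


String 1: 'ebtok'
String 2: 'eiraq'
Compare each position: pos 0: 'e'=='e', pos 1: 'b'!='i', pos 2: 't'!='r', pos 3: 'o'!='a', pos 4: 'k'!='q'
Differing positions: 4
Hamming distance: 4


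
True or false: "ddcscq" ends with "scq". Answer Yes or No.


Input string: 'ddcscq'
Suffix to check: 'scq'
Last 3 characters of input: 'scq'
Match: True
Result: Yes


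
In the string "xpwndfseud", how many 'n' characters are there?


Input string: 'xpwndfseud'
Target character: 'n'
Scan each position: s[3]='n'
Matches found at indices: 3
Total: 1


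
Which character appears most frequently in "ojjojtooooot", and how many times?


Input: 'ojjojtooooot'
Operation: tally each character
Counts: 'j':3, 'o':7, 't':2
Maximum: 'o' appears 7 times


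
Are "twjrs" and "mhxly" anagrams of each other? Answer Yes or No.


String 1: 'twjrs' -> sorted: 'jrstw'
String 2: 'mhxly' -> sorted: 'hlmxy'
Compare sorted forms: 'jrstw' != 'hlmxy'
Anagram: No


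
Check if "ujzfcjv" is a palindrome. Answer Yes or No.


Input string: 'ujzfcjv'
Reversed: 'vjcfzju'
Compare pairs: s[0]='u' vs s[6]='v' (mismatch), s[1]='j' vs s[5]='j' (match), s[2]='z' vs s[4]='c' (mismatch)
Palindrome: No


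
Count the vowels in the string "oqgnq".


Input string: 'oqgnq'
Operation: count vowels (a, e, i, o, u)
Scan: s[0]='o' (vowel), s[1]='q', s[2]='g', s[3]='n', s[4]='q'
Vowels found: 1
Result: 1


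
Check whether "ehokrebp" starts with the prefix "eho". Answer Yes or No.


Input string: 'ehokrebp'
Prefix to check: 'eho'
First 3 characters of input: 'eho'
Match: True
Result: Yes


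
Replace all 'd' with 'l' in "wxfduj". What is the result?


Input string: 'wxfduj'
Operation: replace 'd' with 'l'
Positions of 'd': 3
After replacement: wxfluj


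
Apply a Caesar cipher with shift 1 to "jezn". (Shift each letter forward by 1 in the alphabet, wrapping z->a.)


Input: 'jezn', shift = 1
Operation: for each letter, (position + 1) mod 26
Mapping: 'j'(9+1=10)->'k', 'e'(4+1=5)->'f', 'z'(25+1=26, 26 mod 26=0)->'a', 'n'(13+1=14)->'o'
Result: kfao


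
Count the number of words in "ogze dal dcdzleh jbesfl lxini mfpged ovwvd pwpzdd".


Input string: 'ogze dal dcdzleh jbesfl lxini mfpged ovwvd pwpzdd'
Operation: split by spaces
Words found: 'ogze', 'dal', 'dcdzleh', 'jbesfl', 'lxini', 'mfpged', 'ovwvd', 'pwpzdd'
Word count: 8


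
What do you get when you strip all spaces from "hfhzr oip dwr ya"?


Input string: 'hfhzr oip dwr ya'
Operation: remove all spaces
Words: 'hfhzr', 'oip', 'dwr', 'ya'
Join without spaces: hfhzroipdwrya


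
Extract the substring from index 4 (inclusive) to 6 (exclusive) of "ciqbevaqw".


Input string: 'ciqbevaqw'
Operation: slice [4:6]
Extract characters: s[4]='e', s[5]='v'
Result: ev


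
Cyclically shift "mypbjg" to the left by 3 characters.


Input: 'mypbjg', shift = 3
Operation: split at index 3 and swap parts
Front part s[0:3] = 'myp'
Back part s[3:] = 'bjg'
Rotated = back + front = 'bjg' + 'myp'
Result: bjgmyp


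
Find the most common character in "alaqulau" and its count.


Input: 'alaqulau'
Operation: tally each character
Counts: 'a':3, 'l':2, 'q':1, 'u':2
Maximum: 'a' appears 3 times


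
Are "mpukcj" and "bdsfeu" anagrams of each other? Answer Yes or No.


String 1: 'mpukcj' -> sorted: 'cjkmpu'
String 2: 'bdsfeu' -> sorted: 'bdefsu'
Compare sorted forms: 'cjkmpu' != 'bdefsu'
Anagram: No


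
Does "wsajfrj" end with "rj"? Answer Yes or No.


Input string: 'wsajfrj'
Suffix to check: 'rj'
Last 2 characters of input: 'rj'
Match: True
Result: Yes


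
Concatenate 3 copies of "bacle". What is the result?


Input string: 'bacle'
Operation: repeat 3 times
Concatenation: 'bacle' + 'bacle' + 'bacle'
Result: baclebaclebacle


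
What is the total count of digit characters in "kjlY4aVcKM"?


Input string: 'kjlY4aVcKM'
Operation: count digit characters (0-9)
Scan: 'k', 'j', 'l', 'Y', '4'(digit), 'a', 'V', 'c', 'K', 'M'
Digits found: 1
Result: 1


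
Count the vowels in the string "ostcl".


Input string: 'ostcl'
Operation: count vowels (a, e, i, o, u)
Scan: s[0]='o' (vowel), s[1]='s', s[2]='t', s[3]='c', s[4]='l'
Vowels found: 1
Result: 1


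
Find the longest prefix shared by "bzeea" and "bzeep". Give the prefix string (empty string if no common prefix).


String 1: 'bzeea'
String 2: 'bzeep'
Compare position by position:
pos 0: 'b' vs 'b' match
pos 1: 'z' vs 'z' match
pos 2: 'e' vs 'e' match
pos 3: 'e' vs 'e' match
pos 4: 'a' vs 'p' differ -> stop
Longest common prefix: "bzee" (length 4)


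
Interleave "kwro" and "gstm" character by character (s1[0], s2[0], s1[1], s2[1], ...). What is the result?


String 1: 'kwro'
String 2: 'gstm'
Operation: alternate characters
Pairs: 'k'+'g', 'w'+'s', 'r'+'t', 'o'+'m'
Result: kgwsrtom


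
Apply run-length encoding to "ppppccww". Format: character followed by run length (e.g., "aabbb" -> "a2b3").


Input: 'ppppccww'
Operation: identify consecutive runs
Runs: 'pppp' -> p4, 'cc' -> c2, 'ww' -> w2
Encoded: p4c2w2


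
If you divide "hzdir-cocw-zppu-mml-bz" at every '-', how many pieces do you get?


Input string: 'hzdir-cocw-zppu-mml-bz'
Delimiter: '-'
Split result: 'hzdir', 'cocw', 'zppu', 'mml', 'bz'
Number of parts: 5


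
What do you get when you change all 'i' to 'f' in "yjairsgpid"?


Input string: 'yjairsgpid'
Operation: replace 'i' with 'f'
Positions of 'i': 3, 8
After replacement: yjafrsgpfd


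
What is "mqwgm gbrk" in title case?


Input string: 'mqwgm gbrk'
Operation: capitalize first letter of each word
Word transformations: 'mqwgm'->'Mqwgm', 'gbrk'->'Gbrk'
Result: Mqwgm Gbrk


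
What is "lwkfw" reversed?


Input string: 'lwkfw'
Operation: reverse character order
Original order: 'l' -> 'w' -> 'k' -> 'f' -> 'w'
Reversed order: 'w' -> 'f' -> 'k' -> 'w' -> 'l'
Result: wfkwl


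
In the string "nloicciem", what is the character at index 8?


Input string: 'nloicciem'
Operation: get character at index 8
Index mapping: s[0]='n', s[1]='l', s[2]='o', s[3]='i', s[4]='c', s[5]='c', s[6]='i', s[7]='e', s[8]='m'
Result: 'm'


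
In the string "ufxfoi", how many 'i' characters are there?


Input string: 'ufxfoi'
Target character: 'i'
Scan each position: s[5]='i'
Matches found at indices: 5
Total: 1


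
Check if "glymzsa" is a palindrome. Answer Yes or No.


Input string: 'glymzsa'
Reversed: 'aszmylg'
Compare pairs: s[0]='g' vs s[6]='a' (mismatch), s[1]='l' vs s[5]='s' (mismatch), s[2]='y' vs s[4]='z' (mismatch)
Palindrome: No


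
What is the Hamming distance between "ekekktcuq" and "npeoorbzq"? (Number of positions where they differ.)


String 1: 'ekekktcuq'
String 2: 'npeoorbzq'
Compare each position: pos 0: 'e'!='n', pos 1: 'k'!='p', pos 2: 'e'=='e', pos 3: 'k'!='o', pos 4: 'k'!='o', pos 5: 't'!='r', pos 6: 'c'!='b', pos 7: 'u'!='z', pos 8: 'q'=='q'
Differing positions: 7
Hamming distance: 7


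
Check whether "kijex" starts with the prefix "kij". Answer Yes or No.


Input string: 'kijex'
Prefix to check: 'kij'
First 3 characters of input: 'kij'
Match: True
Result: Yes


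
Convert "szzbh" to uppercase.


Input string: 'szzbh'
Operation: convert each letter to uppercase
Mapping: 's'->'S', 'z'->'Z', 'z'->'Z', 'b'->'B', 'h'->'H'
Result: SZZBH


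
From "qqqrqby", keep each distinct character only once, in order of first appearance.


Input: 'qqqrqby'
Operation: keep first occurrence of each character
Scan: s[0]='q' new -> keep; s[1]='q' seen -> skip; s[2]='q' seen -> skip; s[3]='r' new -> keep; s[4]='q' seen -> skip; s[5]='b' new -> keep; s[6]='y' new -> keep
Result: qrby


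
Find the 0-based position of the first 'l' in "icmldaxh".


Input string: 'icmldaxh'
Target: 'l'
Scanning left to right: s[0]='i', s[1]='c', s[2]='m', s[3]='l'
First match at index: 3


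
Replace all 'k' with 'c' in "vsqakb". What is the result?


Input string: 'vsqakb'
Operation: replace 'k' with 'c'
Positions of 'k': 4
After replacement: vsqacb


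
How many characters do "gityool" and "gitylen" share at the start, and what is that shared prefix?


String 1: 'gityool'
String 2: 'gitylen'
Compare position by position:
pos 0: 'g' vs 'g' match
pos 1: 'i' vs 'i' match
pos 2: 't' vs 't' match
pos 3: 'y' vs 'y' match
pos 4: 'o' vs 'l' differ -> stop
Longest common prefix: "gity" (length 4)


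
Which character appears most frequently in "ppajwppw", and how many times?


Input: 'ppajwppw'
Operation: tally each character
Counts: 'a':1, 'j':1, 'p':4, 'w':2
Maximum: 'p' appears 4 times


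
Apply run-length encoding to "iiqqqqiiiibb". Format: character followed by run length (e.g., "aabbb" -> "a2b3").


Input: 'iiqqqqiiiibb'
Operation: identify consecutive runs
Runs: 'ii' -> i2, 'qqqq' -> q4, 'iiii' -> i4, 'bb' -> b2
Encoded: i2q4i4b2


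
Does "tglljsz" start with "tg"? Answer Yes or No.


Input string: 'tglljsz'
Prefix to check: 'tg'
First 2 characters of input: 'tg'
Match: True
Result: Yes


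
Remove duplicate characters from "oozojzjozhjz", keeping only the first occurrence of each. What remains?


Input: 'oozojzjozhjz'
Operation: keep first occurrence of each character
Scan: s[0]='o' new -> keep; s[1]='o' seen -> skip; s[2]='z' new -> keep; s[3]='o' seen -> skip; s[4]='j' new -> keep; s[5]='z' seen -> skip; s[6]='j' seen -> skip; s[7]='o' seen -> skip; s[8]='z' seen -> skip; s[9]='h' new -> keep; s[10]='j' seen -> skip; s[11]='z' seen -> skip
Result: ozjh


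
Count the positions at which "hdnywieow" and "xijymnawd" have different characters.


String 1: 'hdnywieow'
String 2: 'xijymnawd'
Compare each position: pos 0: 'h'!='x', pos 1: 'd'!='i', pos 2: 'n'!='j', pos 3: 'y'=='y', pos 4: 'w'!='m', pos 5: 'i'!='n', pos 6: 'e'!='a', pos 7: 'o'!='w', pos 8: 'w'!='d'
Differing positions: 8
Hamming distance: 8


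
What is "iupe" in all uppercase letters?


Input string: 'iupe'
Operation: convert each letter to uppercase
Mapping: 'i'->'I', 'u'->'U', 'p'->'P', 'e'->'E'
Result: IUPE


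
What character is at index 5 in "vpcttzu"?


Input string: 'vpcttzu'
Operation: get character at index 5
Index mapping: s[0]='v', s[1]='p', s[2]='c', s[3]='t', s[4]='t', s[5]='z'
Result: 'z'


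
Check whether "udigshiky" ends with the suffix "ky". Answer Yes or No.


Input string: 'udigshiky'
Suffix to check: 'ky'
Last 2 characters of input: 'ky'
Match: True
Result: Yes


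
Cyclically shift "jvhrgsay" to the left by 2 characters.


Input: 'jvhrgsay', shift = 2
Operation: split at index 2 and swap parts
Front part s[0:2] = 'jv'
Back part s[2:] = 'hrgsay'
Rotated = back + front = 'hrgsay' + 'jv'
Result: hrgsayjv


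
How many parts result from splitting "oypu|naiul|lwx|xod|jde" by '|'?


Input string: 'oypu|naiul|lwx|xod|jde'
Delimiter: '|'
Split result: 'oypu', 'naiul', 'lwx', 'xod', 'jde'
Number of parts: 5


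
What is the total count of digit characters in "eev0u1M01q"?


Input string: 'eev0u1M01q'
Operation: count digit characters (0-9)
Scan: 'e', 'e', 'v', '0'(digit), 'u', '1'(digit), 'M', '0'(digit), '1'(digit), 'q'
Digits found: 4
Result: 4


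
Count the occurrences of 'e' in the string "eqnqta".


Input string: 'eqnqta'
Target character: 'e'
Scan each position: s[0]='e'
Matches found at indices: 0
Total: 1


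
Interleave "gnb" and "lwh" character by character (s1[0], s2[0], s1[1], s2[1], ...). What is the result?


String 1: 'gnb'
String 2: 'lwh'
Operation: alternate characters
Pairs: 'g'+'l', 'n'+'w', 'b'+'h'
Result: glnwbh


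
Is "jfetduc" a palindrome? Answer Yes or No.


Input string: 'jfetduc'
Reversed: 'cudtefj'
Compare pairs: s[0]='j' vs s[6]='c' (mismatch), s[1]='f' vs s[5]='u' (mismatch), s[2]='e' vs s[4]='d' (mismatch)
Palindrome: No


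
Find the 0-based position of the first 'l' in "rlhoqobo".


Input string: 'rlhoqobo'
Target: 'l'
Scanning left to right: s[0]='r', s[1]='l'
First match at index: 1


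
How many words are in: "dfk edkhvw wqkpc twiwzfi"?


Input string: 'dfk edkhvw wqkpc twiwzfi'
Operation: split by spaces
Words found: 'dfk', 'edkhvw', 'wqkpc', 'twiwzfi'
Word count: 4


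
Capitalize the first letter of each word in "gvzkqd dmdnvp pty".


Input string: 'gvzkqd dmdnvp pty'
Operation: capitalize first letter of each word
Word transformations: 'gvzkqd'->'Gvzkqd', 'dmdnvp'->'Dmdnvp', 'pty'->'Pty'
Result: Gvzkqd Dmdnvp Pty


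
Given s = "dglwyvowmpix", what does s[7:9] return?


Input string: 'dglwyvowmpix'
Operation: slice [7:9]
Extract characters: s[7]='w', s[8]='m'
Result: wm


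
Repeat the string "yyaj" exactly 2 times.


Input string: 'yyaj'
Operation: repeat 2 times
Concatenation: 'yyaj' + 'yyaj'
Result: yyajyyaj


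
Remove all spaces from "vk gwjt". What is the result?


Input string: 'vk gwjt'
Operation: remove all spaces
Words: 'vk', 'gwjt'
Join without spaces: vkgwjt


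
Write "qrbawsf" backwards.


Input string: 'qrbawsf'
Operation: reverse character order
Original order: 'q' -> 'r' -> 'b' -> 'a' -> 'w' -> 's' -> 'f'
Reversed order: 'f' -> 's' -> 'w' -> 'a' -> 'b' -> 'r' -> 'q'
Result: fswabrq


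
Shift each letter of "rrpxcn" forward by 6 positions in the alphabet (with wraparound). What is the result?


Input: 'rrpxcn', shift = 6
Operation: for each letter, (position + 6) mod 26
Mapping: 'r'(17+6=23)->'x', 'r'(17+6=23)->'x', 'p'(15+6=21)->'v', 'x'(23+6=29, 29 mod 26=3)->'d', 'c'(2+6=8)->'i', 'n'(13+6=19)->'t'
Result: xxvdit


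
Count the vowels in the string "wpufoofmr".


Input string: 'wpufoofmr'
Operation: count vowels (a, e, i, o, u)
Scan: s[0]='w', s[1]='p', s[2]='u' (vowel), s[3]='f', s[4]='o' (vowel), s[5]='o' (vowel), s[6]='f', s[7]='m', s[8]='r'
Vowels found: 3
Result: 3


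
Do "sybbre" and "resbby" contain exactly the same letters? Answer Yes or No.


String 1: 'sybbre' -> sorted: 'bbersy'
String 2: 'resbby' -> sorted: 'bbersy'
Compare sorted forms: 'bbersy' == 'bbersy'
Anagram: Yes


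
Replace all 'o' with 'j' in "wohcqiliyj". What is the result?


Input string: 'wohcqiliyj'
Operation: replace 'o' with 'j'
Positions of 'o': 1
After replacement: wjhcqiliyj


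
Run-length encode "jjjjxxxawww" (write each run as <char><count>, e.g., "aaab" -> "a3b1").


Input: 'jjjjxxxawww'
Operation: identify consecutive runs
Runs: 'jjjj' -> j4, 'xxx' -> x3, 'a' -> a1, 'www' -> w3
Encoded: j4x3a1w3


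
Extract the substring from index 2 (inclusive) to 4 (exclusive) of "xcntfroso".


Input string: 'xcntfroso'
Operation: slice [2:4]
Extract characters: s[2]='n', s[3]='t'
Result: nt


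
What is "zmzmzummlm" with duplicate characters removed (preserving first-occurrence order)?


Input: 'zmzmzummlm'
Operation: keep first occurrence of each character
Scan: s[0]='z' new -> keep; s[1]='m' new -> keep; s[2]='z' seen -> skip; s[3]='m' seen -> skip; s[4]='z' seen -> skip; s[5]='u' new -> keep; s[6]='m' seen -> skip; s[7]='m' seen -> skip; s[8]='l' new -> keep; s[9]='m' seen -> skip
Result: zmul


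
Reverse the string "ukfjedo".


Input string: 'ukfjedo'
Operation: reverse character order
Original order: 'u' -> 'k' -> 'f' -> 'j' -> 'e' -> 'd' -> 'o'
Reversed order: 'o' -> 'd' -> 'e' -> 'j' -> 'f' -> 'k' -> 'u'
Result: odejfku


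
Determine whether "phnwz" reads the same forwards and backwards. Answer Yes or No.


Input string: 'phnwz'
Reversed: 'zwnhp'
Compare pairs: s[0]='p' vs s[4]='z' (mismatch), s[1]='h' vs s[3]='w' (mismatch)
Palindrome: No


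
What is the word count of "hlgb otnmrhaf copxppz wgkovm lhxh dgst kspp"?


Input string: 'hlgb otnmrhaf copxppz wgkovm lhxh dgst kspp'
Operation: split by spaces
Words found: 'hlgb', 'otnmrhaf', 'copxppz', 'wgkovm', 'lhxh', 'dgst', 'kspp'
Word count: 7


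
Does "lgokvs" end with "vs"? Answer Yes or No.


Input string: 'lgokvs'
Suffix to check: 'vs'
Last 2 characters of input: 'vs'
Match: True
Result: Yes
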